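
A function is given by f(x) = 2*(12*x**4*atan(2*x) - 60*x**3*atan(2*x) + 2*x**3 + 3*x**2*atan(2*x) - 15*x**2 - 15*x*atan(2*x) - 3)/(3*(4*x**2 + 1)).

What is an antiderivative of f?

Recognize the product-rule pattern: f = u'v + uv' with u = 2*x**3/3 - 5*x**2 - 1, v = atan(2*x), so integration by parts undoes it.
Check: d/dx[2*x**3*atan(2*x)/3 - 5*x**2*atan(2*x) - atan(2*x)] = (24*x**4*atan(2*x) - 120*x**3*atan(2*x) + 4*x**3 + 6*x**2*atan(2*x) - 30*x**2 - 30*x*atan(2*x) - 6)/(12*x**2 + 3), which equals f(x).

An antiderivative is F(x) = 2*x**3*atan(2*x)/3 - 5*x**2*atan(2*x) - atan(2*x).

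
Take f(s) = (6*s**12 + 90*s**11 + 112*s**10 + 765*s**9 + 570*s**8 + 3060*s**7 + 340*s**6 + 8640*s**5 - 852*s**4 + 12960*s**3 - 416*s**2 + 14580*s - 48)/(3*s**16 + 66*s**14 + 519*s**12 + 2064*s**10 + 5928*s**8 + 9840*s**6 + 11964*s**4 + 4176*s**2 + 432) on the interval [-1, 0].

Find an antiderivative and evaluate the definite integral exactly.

A candidate is checked by its d/ds: the result must match f(s).
F(s) = -2*s/(3*s**4 + 6*s**2 + 18) - 5/(2*s**4/3 + 6*s**2 + 4/3) is an antiderivative of f.
Check: d/ds[-2*s/(3*s**4 + 6*s**2 + 18) - 5/(2*s**4/3 + 6*s**2 + 4/3)] = (6*s**12 + 90*s**11 + 112*s**10 + 765*s**9 + 570*s**8 + 3060*s**7 + 340*s**6 + 8640*s**5 - 852*s**4 + 12960*s**3 - 416*s**2 + 14580*s - 48)/(3*s**16 + 66*s**14 + 519*s**12 + 2064*s**10 + 5928*s**8 + 9840*s**6 + 11964*s**4 + 4176*s**2 + 432) = f(s).
F(0) = -15/4; F(-1) = -119/216.
Integral = F(0) - F(-1) = -691/216.

Antiderivative: F(s) = -2*s/(3*s**4 + 6*s**2 + 18) - 5/(2*s**4/3 + 6*s**2 + 4/3); value = -691/216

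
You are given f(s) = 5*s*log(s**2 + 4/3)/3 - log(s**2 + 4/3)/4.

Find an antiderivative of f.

The integrand splits into summands that can be handled one at a time.
Check: d/ds[-5*s**2/6 + s/2 + (5*s**2/6 - s/4)*log(s**2 + 4/3) + 10*log(s**2 + 4/3)/9 - sqrt(3)*atan(sqrt(3)*s/2)/3] = 5*s*log(s**2 + 4/3)/3 - log(s**2 + 4/3)/4 = f(s).

An antiderivative is F(s) = -5*s**2/6 + s/2 + (5*s**2/6 - s/4)*log(s**2 + 4/3) + 10*log(s**2 + 4/3)/9 - sqrt(3)*atan(sqrt(3)*s/2)/3.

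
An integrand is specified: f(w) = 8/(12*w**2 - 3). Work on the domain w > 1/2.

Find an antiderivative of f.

The denominator factors as 3*(2*w - 1)*(2*w + 1); partial fractions split f into directly integrable pieces: -4/(3*(2*w + 1)) + 4/(3*(2*w - 1)).
Check: d/dw[2*(log(w - 1/2) - log(w + 1/2))/3] = 8/(12*w**2 - 3) = f(w).

An antiderivative is F(w) = 2*(log(w - 1/2) - log(w + 1/2))/3.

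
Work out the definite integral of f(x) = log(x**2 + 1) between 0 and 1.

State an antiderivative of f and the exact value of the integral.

Antiderivative: F(x) = x*log(x**2 + 1) - 2*x + 2*atan(x); value = -2 + log(2) + pi/2

Recover f(x) by differentiating a candidate F(x); any mismatch rules it out.
F(x) = x*log(x**2 + 1) - 2*x + 2*atan(x) is an antiderivative of f.
Check: d/dx[x*log(x**2 + 1) - 2*x + 2*atan(x)] = log(x**2 + 1) = f(x).
F(1) = -2 + log(2) + pi/2; F(0) = 0.
Integral = F(1) - F(0) = -2 + log(2) + pi/2.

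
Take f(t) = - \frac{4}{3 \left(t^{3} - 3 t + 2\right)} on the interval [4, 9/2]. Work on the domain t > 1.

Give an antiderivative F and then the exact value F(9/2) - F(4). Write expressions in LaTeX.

Factor the denominator (3 \left(t - 1\right)^{2} \left(t + 2\right)) and decompose: f = - \frac{4}{27 \left(t + 2\right)} + \frac{4}{27 \left(t - 1\right)} - \frac{4}{9 \left(t - 1\right)^{2}}; each piece integrates to a log, atan, or power term.
F(t) = \frac{4 \left(\left(t - 1\right) \log{\left(t - 1 \right)} - \left(t - 1\right) \log{\left(t + 2 \right)} + 3\right)}{27 \left(t - 1\right)} is an antiderivative of f.
Check: d/dt[\frac{4 \left(\left(t - 1\right) \log{\left(t - 1 \right)} - \left(t - 1\right) \log{\left(t + 2 \right)} + 3\right)}{27 \left(t - 1\right)}] = - \frac{4}{3 t^{3} - 9 t + 6}, which equals f(t).
F(9/2) = - \frac{4 \log{\left(\frac{13}{2} \right)}}{27} + \frac{8}{63} + \frac{4 \log{\left(\frac{7}{2} \right)}}{27}; F(4) = - \frac{4 \log{\left(6 \right)}}{27} + \frac{4}{27} + \frac{4 \log{\left(3 \right)}}{27}.
Integral = F(9/2) - F(4) = - \frac{4 \log{\left(\frac{13}{2} \right)}}{27} - \frac{4 \log{\left(3 \right)}}{27} - \frac{4}{189} + \frac{4 \log{\left(\frac{7}{2} \right)}}{27} + \frac{4 \log{\left(6 \right)}}{27}.

Antiderivative: F(t) = \frac{4 \left(\left(t - 1\right) \log{\left(t - 1 \right)} - \left(t - 1\right) \log{\left(t + 2 \right)} + 3\right)}{27 \left(t - 1\right)}; value = - \frac{4 \log{\left(\frac{13}{2} \right)}}{27} - \frac{4 \log{\left(3 \right)}}{27} - \frac{4}{189} + \frac{4 \log{\left(\frac{7}{2} \right)}}{27} + \frac{4 \log{\left(6 \right)}}{27}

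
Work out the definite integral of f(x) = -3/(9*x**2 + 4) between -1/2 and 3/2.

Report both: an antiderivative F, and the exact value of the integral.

Any candidate F(x) must reproduce f(x) exactly when differentiated.
F(x) = -atan(3*x/2)/2 is an antiderivative of f.
Check: d/dx[-atan(3*x/2)/2] = -3/(9*x**2 + 4) = f(x).
F(3/2) = -atan(9/4)/2; F(-1/2) = atan(3/4)/2.
Integral = F(3/2) - F(-1/2) = -atan(9/4)/2 - atan(3/4)/2.

Antiderivative: F(x) = -atan(3*x/2)/2; value = -atan(9/4)/2 - atan(3/4)/2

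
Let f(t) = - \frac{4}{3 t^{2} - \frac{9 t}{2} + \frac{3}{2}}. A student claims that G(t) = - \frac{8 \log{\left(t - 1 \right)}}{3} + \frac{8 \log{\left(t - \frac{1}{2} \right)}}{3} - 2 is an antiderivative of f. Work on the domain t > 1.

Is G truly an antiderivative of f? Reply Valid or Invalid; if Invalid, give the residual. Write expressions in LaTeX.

d/dt[G] = - \frac{8}{6 t^{2} - 9 t + 3}
This equals f(t) exactly, so the claim holds.

Valid - the claim checks out under differentiation.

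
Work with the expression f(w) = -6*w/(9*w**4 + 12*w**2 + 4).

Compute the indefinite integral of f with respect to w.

f matches the chain-rule pattern g'(h)*h' with inner function h(w) = 3*w**2 + 2; substituting u = h(w) collapses the integral.
Check: d/dw[1/(3*w**2 + 2)] = -6*w/(9*w**4 + 12*w**2 + 4) = f(w).

F(w) = 1/(3*w**2 + 2) + C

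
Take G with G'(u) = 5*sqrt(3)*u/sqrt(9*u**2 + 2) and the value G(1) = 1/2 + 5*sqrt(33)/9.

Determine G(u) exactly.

The substitution w = 3*u**2 + 2/3 works: G'(u) is exactly (dG/dw)*(dw/du) for that inner function.
A general antiderivative is 5*sqrt(3*u**2 + 2/3)/3 + C.
The condition gives C = 1/2 + 5*sqrt(33)/9 - (5*sqrt(33)/9) = 1/2.
So G(u) = 5*sqrt(3*u**2 + 2/3)/3 + 1/2.
Check: d/du[5*sqrt(3*u**2 + 2/3)/3 + 1/2] = 5*sqrt(3)*u/sqrt(9*u**2 + 2) = G'(u).

G(u) = 5*sqrt(3*u**2 + 2/3)/3 + 1/2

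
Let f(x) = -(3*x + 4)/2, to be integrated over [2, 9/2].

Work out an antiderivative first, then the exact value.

Whatever form F(x) takes, F'(x) = f(x) is non-negotiable.
F(x) = -3*x**2/4 - 2*x is an antiderivative of f.
Check: d/dx[-3*x**2/4 - 2*x] = -3*x/2 - 2, which equals f(x).
F(9/2) = -387/16; F(2) = -7.
Integral = F(9/2) - F(2) = -275/16.

Antiderivative: F(x) = -3*x**2/4 - 2*x; value = -275/16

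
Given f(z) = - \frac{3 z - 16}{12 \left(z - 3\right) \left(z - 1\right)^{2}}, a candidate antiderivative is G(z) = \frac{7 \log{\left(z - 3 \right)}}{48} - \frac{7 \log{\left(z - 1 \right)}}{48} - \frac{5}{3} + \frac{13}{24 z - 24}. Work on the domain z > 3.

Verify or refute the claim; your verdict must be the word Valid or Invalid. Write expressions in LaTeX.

Valid. The derivative of G reproduces f.

d/dz[G] = \frac{16 - 3 z}{12 z^{3} - 60 z^{2} + 84 z - 36}
This equals f(z) exactly, so the claim holds.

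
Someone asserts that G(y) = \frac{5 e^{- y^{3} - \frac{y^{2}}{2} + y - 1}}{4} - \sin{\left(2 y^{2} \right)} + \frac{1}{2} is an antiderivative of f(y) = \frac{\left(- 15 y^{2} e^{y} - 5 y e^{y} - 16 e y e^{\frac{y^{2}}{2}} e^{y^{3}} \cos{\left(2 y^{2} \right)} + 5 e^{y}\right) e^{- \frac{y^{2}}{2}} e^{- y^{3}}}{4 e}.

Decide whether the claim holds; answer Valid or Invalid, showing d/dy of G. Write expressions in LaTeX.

d/dy[G] = \frac{\left(- 15 y^{2} - 5 y - 16 e y e^{- y} e^{\frac{y^{2}}{2}} e^{y^{3}} \cos{\left(2 y^{2} \right)} + 5\right) e^{y} e^{- \frac{y^{2}}{2}} e^{- y^{3}}}{4 e}
This equals f(y) exactly, so the claim holds.

Valid. The derivative of G reproduces f.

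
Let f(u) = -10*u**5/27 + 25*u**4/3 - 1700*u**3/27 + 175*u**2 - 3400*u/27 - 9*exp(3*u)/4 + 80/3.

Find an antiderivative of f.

An antiderivative is F(u) = (-20*(u**2 - 9*u + 4)**3 - 243*exp(3*u))/324.

Integrate term by term and add the pieces.
Check: d/du[(-20*(u**2 - 9*u + 4)**3 - 243*exp(3*u))/324] = -10*u**5/27 + 25*u**4/3 - 1700*u**3/27 + 175*u**2 - 3400*u/27 - 9*exp(3*u)/4 + 80/3 = f(u).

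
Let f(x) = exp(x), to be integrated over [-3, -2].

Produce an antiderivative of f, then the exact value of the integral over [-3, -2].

Differentiate the proposed F(x) back; it has to land on f(x) exactly.
F(x) = exp(x) is an antiderivative of f.
Check: d/dx[exp(x)] = exp(x) = f(x).
F(-2) = exp(-2); F(-3) = exp(-3).
Integral = F(-2) - F(-3) = -exp(-3) + exp(-2).

Antiderivative: F(x) = exp(x); value = -exp(-3) + exp(-2)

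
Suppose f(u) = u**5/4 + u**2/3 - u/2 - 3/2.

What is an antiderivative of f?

An antiderivative is F(u) = u**6/24 + u**3/9 - u**2/4 - 3*u/2.

Integrate term by term and add the pieces.
Check: d/du[u**6/24 + u**3/9 - u**2/4 - 3*u/2] = u**5/4 + u**2/3 - u/2 - 3/2 = f(u).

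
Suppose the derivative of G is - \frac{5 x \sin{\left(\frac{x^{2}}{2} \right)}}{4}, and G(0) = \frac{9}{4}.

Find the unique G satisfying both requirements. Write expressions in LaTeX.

G(x) = \frac{5 \cos{\left(\frac{x^{2}}{2} \right)} + 4}{4}

The substitution u = \frac{x^{2}}{2} works: G'(x) is exactly (dG/du)*(du/dx) for that inner function.
A general antiderivative is \frac{5 \cos{\left(\frac{x^{2}}{2} \right)}}{4} + C.
The condition gives C = \frac{9}{4} - (\frac{5}{4}) = 1.
So G(x) = \frac{5 \cos{\left(\frac{x^{2}}{2} \right)} + 4}{4}.
Check: d/dx[\frac{5 \cos{\left(\frac{x^{2}}{2} \right)} + 4}{4}] = - \frac{5 x \sin{\left(\frac{x^{2}}{2} \right)}}{4} = G'(x).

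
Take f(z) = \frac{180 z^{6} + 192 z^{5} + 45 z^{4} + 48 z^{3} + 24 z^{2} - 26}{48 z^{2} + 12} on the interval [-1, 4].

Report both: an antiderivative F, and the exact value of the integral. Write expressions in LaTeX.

Antiderivative: F(z) = \frac{9 z^{5} + 12 z^{4} + 6 z - 16 \operatorname{atan}{\left(2 z \right)} + 15}{12}; value = - \frac{4 \operatorname{atan}{\left(8 \right)}}{3} - \frac{4 \operatorname{atan}{\left(2 \right)}}{3} + \frac{4105}{4}

An antiderivative F(z) passes only if d/dz[F] lands on f(z) exactly.
F(z) = \frac{9 z^{5} + 12 z^{4} + 6 z - 16 \operatorname{atan}{\left(2 z \right)} + 15}{12} is an antiderivative of f.
Check: d/dz[\frac{9 z^{5} + 12 z^{4} + 6 z - 16 \operatorname{atan}{\left(2 z \right)} + 15}{12}] = \frac{180 z^{6} + 192 z^{5} + 45 z^{4} + 48 z^{3} + 24 z^{2} - 26}{48 z^{2} + 12} = f(z).
F(4) = \frac{4109}{4} - \frac{4 \operatorname{atan}{\left(8 \right)}}{3}; F(-1) = 1 + \frac{4 \operatorname{atan}{\left(2 \right)}}{3}.
Integral = F(4) - F(-1) = - \frac{4 \operatorname{atan}{\left(8 \right)}}{3} - \frac{4 \operatorname{atan}{\left(2 \right)}}{3} + \frac{4105}{4}.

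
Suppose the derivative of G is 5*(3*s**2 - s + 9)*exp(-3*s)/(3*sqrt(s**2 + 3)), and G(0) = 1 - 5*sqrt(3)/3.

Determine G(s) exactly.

Recognize the product-rule pattern: G'(s) = u'v + uv' with u = -5*sqrt(s**2 + 3)/3, v = exp(-3*s), so integration by parts undoes it.
A general antiderivative is -5*sqrt(s**2 + 3)*exp(-3*s)/3 + C.
The condition gives C = 1 - 5*sqrt(3)/3 - (-5*sqrt(3)/3) = 1.
So G(s) = -5*sqrt(s**2 + 3)*exp(-3*s)/3 + 1.
Check: d/ds[-5*sqrt(s**2 + 3)*exp(-3*s)/3 + 1] = (15*s**2 - 5*s + 45)*exp(-3*s)/(3*sqrt(s**2 + 3)), which equals G'(s).

G(s) = -5*sqrt(s**2 + 3)*exp(-3*s)/3 + 1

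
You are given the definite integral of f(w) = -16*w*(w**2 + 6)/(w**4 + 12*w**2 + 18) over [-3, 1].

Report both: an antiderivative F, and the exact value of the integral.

The substitution u = w**4/3 + 4*w**2 + 6 works: f is exactly (dF/du)*(du/dw) for that inner function.
F(w) = -4*log(w**4/3 + 4*w**2 + 6) is an antiderivative of f.
Check: d/dw[-4*log(w**4/3 + 4*w**2 + 6)] = (-16*w**3 - 96*w)/(w**4 + 12*w**2 + 18), which equals f(w).
F(1) = -4*log(31/3); F(-3) = -4*log(69).
Integral = F(1) - F(-3) = -4*log(31/3) + 4*log(69).

Antiderivative: F(w) = -4*log(w**4/3 + 4*w**2 + 6); value = -4*log(31/3) + 4*log(69)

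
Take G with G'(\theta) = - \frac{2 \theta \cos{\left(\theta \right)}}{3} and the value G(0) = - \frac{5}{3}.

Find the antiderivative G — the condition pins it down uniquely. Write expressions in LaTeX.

A candidate passes only if d/d\theta[G] lands on the given G'(\theta) exactly.
A general antiderivative is - \frac{2 \theta \sin{\left(\theta \right)}}{3} - \frac{2 \cos{\left(\theta \right)}}{3} + C.
The condition gives C = - \frac{5}{3} - (- \frac{2}{3}) = -1.
So G(\theta) = - \frac{2 \theta \sin{\left(\theta \right)}}{3} - \frac{2 \cos{\left(\theta \right)}}{3} - 1.
Check: d/d\theta[- \frac{2 \theta \sin{\left(\theta \right)}}{3} - \frac{2 \cos{\left(\theta \right)}}{3} - 1] = - \frac{2 \theta \cos{\left(\theta \right)}}{3} = G'(\theta).

G(\theta) = - \frac{2 \theta \sin{\left(\theta \right)}}{3} - \frac{2 \cos{\left(\theta \right)}}{3} - 1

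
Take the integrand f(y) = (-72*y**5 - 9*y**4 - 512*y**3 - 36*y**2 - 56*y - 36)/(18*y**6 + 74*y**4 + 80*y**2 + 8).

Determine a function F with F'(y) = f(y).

Recover f(y) by differentiating a candidate F(y); any mismatch rules it out.
Check: d/dy[(-4*y**2*log(y**2/2 + 1) - 3*y**2*atan(3*y) - 8*log(y**2/2 + 1) - 6*atan(3*y) + 20)/(2*y**2 + 4)] = (-72*y**5 - 9*y**4 - 512*y**3 - 36*y**2 - 56*y - 36)/(18*y**6 + 74*y**4 + 80*y**2 + 8) = f(y).

An antiderivative is F(y) = (-4*y**2*log(y**2/2 + 1) - 3*y**2*atan(3*y) - 8*log(y**2/2 + 1) - 6*atan(3*y) + 20)/(2*y**2 + 4).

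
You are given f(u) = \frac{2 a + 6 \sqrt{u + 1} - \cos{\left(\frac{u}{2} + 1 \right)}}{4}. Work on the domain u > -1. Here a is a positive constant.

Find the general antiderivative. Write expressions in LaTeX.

F(u) = \frac{a u + 2 \left(u + 1\right)^{\frac{3}{2}} - \sin{\left(\frac{u}{2} + 1 \right)}}{2} + C

Any candidate F(u) must reproduce f(u) exactly when differentiated.
Check: d/du[\frac{a u + 2 \left(u + 1\right)^{\frac{3}{2}} - \sin{\left(\frac{u}{2} + 1 \right)}}{2}] = \frac{a}{2} + \frac{3 \sqrt{u + 1}}{2} - \frac{\cos{\left(\frac{u}{2} + 1 \right)}}{4}, which equals f(u).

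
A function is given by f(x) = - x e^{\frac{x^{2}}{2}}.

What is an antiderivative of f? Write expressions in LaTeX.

An antiderivative is F(x) = - e^{\frac{x^{2}}{2}}.

The substitution u = \frac{x^{2}}{2} works: f is exactly (dF/du)*(du/dx) for that inner function.
Check: d/dx[- e^{\frac{x^{2}}{2}}] = - x e^{\frac{x^{2}}{2}} = f(x).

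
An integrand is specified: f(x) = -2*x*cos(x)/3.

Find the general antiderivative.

Since d/dx undoes antidifferentiation here, F'(x) = f(x) is required of F(x).
Check: d/dx[2*(-x*sin(x) - cos(x))/3] = -2*x*cos(x)/3 = f(x).

F(x) = 2*(-x*sin(x) - cos(x))/3 + C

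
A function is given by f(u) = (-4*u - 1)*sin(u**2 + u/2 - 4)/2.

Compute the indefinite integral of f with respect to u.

F(u) = cos(u**2 + u/2 - 4) + C

f matches the chain-rule pattern g'(h)*h' with inner function h(u) = u**2 + u/2 - 4; substituting w = h(u) collapses the integral.
Check: d/du[cos(u**2 + u/2 - 4)] = -2*u*sin(u**2 + u/2 - 4) - sin(u**2 + u/2 - 4)/2, which equals f(u).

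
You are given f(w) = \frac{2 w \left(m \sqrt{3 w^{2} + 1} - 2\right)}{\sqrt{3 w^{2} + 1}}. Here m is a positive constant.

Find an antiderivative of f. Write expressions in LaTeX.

An antiderivative is F(w) = m w^{2} - \frac{4 \sqrt{3 w^{2} + 1}}{3}.

Check any antiderivative F(w) by computing F'(w) and comparing it with f(w).
Check: d/dw[m w^{2} - \frac{4 \sqrt{3 w^{2} + 1}}{3}] = \frac{2 m w \sqrt{3 w^{2} + 1} - 4 w}{\sqrt{3 w^{2} + 1}}, which equals f(w).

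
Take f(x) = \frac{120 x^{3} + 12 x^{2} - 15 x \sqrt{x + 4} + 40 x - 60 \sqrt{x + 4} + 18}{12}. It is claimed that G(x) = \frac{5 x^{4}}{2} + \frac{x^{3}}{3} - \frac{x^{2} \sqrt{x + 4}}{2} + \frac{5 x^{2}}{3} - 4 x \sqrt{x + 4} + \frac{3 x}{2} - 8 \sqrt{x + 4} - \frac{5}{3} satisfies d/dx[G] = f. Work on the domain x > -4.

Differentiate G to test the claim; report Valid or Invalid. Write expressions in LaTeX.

Valid - the claim checks out under differentiation.

d/dx[G] = \frac{120 x^{3} \sqrt{x + 4} + 12 x^{2} \sqrt{x + 4} - 15 x^{2} + 40 x \sqrt{x + 4} - 120 x + 18 \sqrt{x + 4} - 240}{12 \sqrt{x + 4}}
This equals f(x) exactly, so the claim holds.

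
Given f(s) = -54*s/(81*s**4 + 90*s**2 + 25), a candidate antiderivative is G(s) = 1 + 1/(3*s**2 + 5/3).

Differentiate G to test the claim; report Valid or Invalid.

Valid. The derivative of G reproduces f.

d/ds[G] = -54*s/(81*s**4 + 90*s**2 + 25)
This equals f(s) exactly, so the claim holds.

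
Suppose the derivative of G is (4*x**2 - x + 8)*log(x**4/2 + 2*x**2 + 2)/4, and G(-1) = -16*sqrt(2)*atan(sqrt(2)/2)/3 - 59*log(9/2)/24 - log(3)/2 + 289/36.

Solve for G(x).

A first test for any G(x): its x-derivative must equal the given G'(x).
A general antiderivative is -4*x**3/9 + x**2/4 - 16*x/3 + (x**3/3 - x**2/8 + 2*x)*log(x**4/2 + 2*x**2 + 2) - log(x**2 + 2)/2 + 16*sqrt(2)*atan(sqrt(2)*x/2)/3 + C.
The condition gives C = -16*sqrt(2)*atan(sqrt(2)/2)/3 - 59*log(9/2)/24 - log(3)/2 + 289/36 - (-16*sqrt(2)*atan(sqrt(2)/2)/3 - 59*log(9/2)/24 - log(3)/2 + 217/36) = 2.
So G(x) = (24*x**3*log(x**4/2 + 2*x**2 + 2) - 32*x**3 - 9*x**2*log(x**4/2 + 2*x**2 + 2) + 18*x**2 + 144*x*log(x**4/2 + 2*x**2 + 2) - 384*x - 36*log(x**2 + 2) + 384*sqrt(2)*atan(sqrt(2)*x/2) + 144)/72.
Check: d/dx[(24*x**3*log(x**4/2 + 2*x**2 + 2) - 32*x**3 - 9*x**2*log(x**4/2 + 2*x**2 + 2) + 18*x**2 + 144*x*log(x**4/2 + 2*x**2 + 2) - 384*x - 36*log(x**2 + 2) + 384*sqrt(2)*atan(sqrt(2)*x/2) + 144)/72] = x**2*log(x**4/2 + 2*x**2 + 2) - x*log(x**4/2 + 2*x**2 + 2)/4 + 2*log(x**4/2 + 2*x**2 + 2), which equals G'(x).

G(x) = (24*x**3*log(x**4/2 + 2*x**2 + 2) - 32*x**3 - 9*x**2*log(x**4/2 + 2*x**2 + 2) + 18*x**2 + 144*x*log(x**4/2 + 2*x**2 + 2) - 384*x - 36*log(x**2 + 2) + 384*sqrt(2)*atan(sqrt(2)*x/2) + 144)/72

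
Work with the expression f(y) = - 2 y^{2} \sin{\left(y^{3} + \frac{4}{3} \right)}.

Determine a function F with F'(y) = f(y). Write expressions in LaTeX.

f matches the chain-rule pattern g'(h)*h' with inner function h(y) = y^{3} + \frac{4}{3}; substituting u = h(y) collapses the integral.
Check: d/dy[\frac{2 \cos{\left(y^{3} + \frac{4}{3} \right)}}{3}] = - 2 y^{2} \sin{\left(y^{3} + \frac{4}{3} \right)} = f(y).

An antiderivative is F(y) = \frac{2 \cos{\left(y^{3} + \frac{4}{3} \right)}}{3}.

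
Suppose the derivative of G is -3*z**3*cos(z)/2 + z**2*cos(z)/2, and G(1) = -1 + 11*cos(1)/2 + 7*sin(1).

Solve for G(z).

The integrand splits into summands that can be handled one at a time.
A general antiderivative is -3*z**3*sin(z)/2 + z**2*sin(z)/2 - 9*z**2*cos(z)/2 + 9*z*sin(z) + z*cos(z) - sin(z) + 9*cos(z) + C.
The condition gives C = -1 + 11*cos(1)/2 + 7*sin(1) - (11*cos(1)/2 + 7*sin(1)) = -1.
So G(z) = -3*z**3*sin(z)/2 + z**2*sin(z)/2 - 9*z**2*cos(z)/2 + 9*z*sin(z) + z*cos(z) - sin(z) + 9*cos(z) - 1.
Check: d/dz[-3*z**3*sin(z)/2 + z**2*sin(z)/2 - 9*z**2*cos(z)/2 + 9*z*sin(z) + z*cos(z) - sin(z) + 9*cos(z) - 1] = -3*z**3*cos(z)/2 + z**2*cos(z)/2 = G'(z).

G(z) = -3*z**3*sin(z)/2 + z**2*sin(z)/2 - 9*z**2*cos(z)/2 + 9*z*sin(z) + z*cos(z) - sin(z) + 9*cos(z) - 1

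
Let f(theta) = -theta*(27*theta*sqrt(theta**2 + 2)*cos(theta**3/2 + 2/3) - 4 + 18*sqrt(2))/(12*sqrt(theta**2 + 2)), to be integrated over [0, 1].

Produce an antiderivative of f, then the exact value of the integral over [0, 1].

Since d/dtheta undoes antidifferentiation here, F'(theta) = f(theta) is required of F(theta).
F(theta) = -3*sqrt(theta**2/2 + 1) + sqrt(theta**2 + 2)/3 - 3*sin(theta**3/2 + 2/3)/2 is an antiderivative of f.
Check: d/dtheta[-3*sqrt(theta**2/2 + 1) + sqrt(theta**2 + 2)/3 - 3*sin(theta**3/2 + 2/3)/2] = (-27*theta**2*sqrt(theta**2 + 2)*cos(theta**3/2 + 2/3) - 18*sqrt(2)*theta + 4*theta)/(12*sqrt(theta**2 + 2)), which equals f(theta).
F(1) = -3*sqrt(6)/2 - 3*sin(7/6)/2 + sqrt(3)/3; F(0) = -3 - 3*sin(2/3)/2 + sqrt(2)/3.
Integral = F(1) - F(0) = -3*sqrt(6)/2 - 3*sin(7/6)/2 - sqrt(2)/3 + sqrt(3)/3 + 3*sin(2/3)/2 + 3.

Antiderivative: F(theta) = -3*sqrt(theta**2/2 + 1) + sqrt(theta**2 + 2)/3 - 3*sin(theta**3/2 + 2/3)/2; value = -3*sqrt(6)/2 - 3*sin(7/6)/2 - sqrt(2)/3 + sqrt(3)/3 + 3*sin(2/3)/2 + 3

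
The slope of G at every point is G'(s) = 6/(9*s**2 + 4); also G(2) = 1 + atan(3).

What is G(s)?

Whatever form G(s) takes, its d/ds must return the stated G'(s).
A general antiderivative is atan(3*s/2) + C.
The condition gives C = 1 + atan(3) - (atan(3)) = 1.
So G(s) = atan(3*s/2) + 1.
Check: d/ds[atan(3*s/2) + 1] = 6/(9*s**2 + 4) = G'(s).

G(s) = atan(3*s/2) + 1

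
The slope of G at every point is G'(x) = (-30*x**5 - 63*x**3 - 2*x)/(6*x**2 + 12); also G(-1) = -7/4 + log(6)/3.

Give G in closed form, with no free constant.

For G(x) to be correct, d/dx[G] must agree with the stated G'(x) identically.
A general antiderivative is -5*x**4/4 - x**2/4 + log(2*x**2 + 4)/3 - 5/4 + C.
The condition gives C = -7/4 + log(6)/3 - (-11/4 + log(6)/3) = 1.
So G(x) = -5*x**4/4 - x**2/4 + log(2*x**2 + 4)/3 - 1/4.
Check: d/dx[-5*x**4/4 - x**2/4 + log(2*x**2 + 4)/3 - 1/4] = (-30*x**5 - 63*x**3 - 2*x)/(6*x**2 + 12) = G'(x).

G(x) = -5*x**4/4 - x**2/4 + log(2*x**2 + 4)/3 - 1/4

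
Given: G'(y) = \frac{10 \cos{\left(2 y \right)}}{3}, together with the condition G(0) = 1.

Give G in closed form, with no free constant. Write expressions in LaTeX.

G(y) = \frac{5 \sin{\left(2 y \right)}}{3} + 1

Since d/dy undoes antidifferentiation here, G(y) must give back the stated G'(y).
A general antiderivative is \frac{5 \sin{\left(2 y \right)}}{3} + C.
The condition gives C = 1 - (0) = 1.
So G(y) = \frac{5 \sin{\left(2 y \right)}}{3} + 1.
Check: d/dy[\frac{5 \sin{\left(2 y \right)}}{3} + 1] = \frac{10 \cos{\left(2 y \right)}}{3} = G'(y).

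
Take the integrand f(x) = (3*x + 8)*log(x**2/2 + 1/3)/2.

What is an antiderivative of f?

Since d/dx undoes antidifferentiation here, F'(x) = f(x) is required of F(x).
Check: d/dx[(9*x**2*log(x**2/2 + 1/3) - 9*x**2 + 48*x*log(x**2/2 + 1/3) - 96*x + 6*log(x**2 + 2/3) + 32*sqrt(6)*atan(sqrt(6)*x/2))/12] = 3*x*log(3*x**2 + 2)/2 - 3*x*log(6)/2 + 4*log(3*x**2 + 2) - 4*log(6), which equals f(x).

An antiderivative is F(x) = (9*x**2*log(x**2/2 + 1/3) - 9*x**2 + 48*x*log(x**2/2 + 1/3) - 96*x + 6*log(x**2 + 2/3) + 32*sqrt(6)*atan(sqrt(6)*x/2))/12.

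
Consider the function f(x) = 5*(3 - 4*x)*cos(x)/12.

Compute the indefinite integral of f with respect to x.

Whatever form F(x) takes, F'(x) = f(x) is non-negotiable.
Check: d/dx[5*(-4*x*sin(x) + 3*sin(x) - 4*cos(x))/12] = -5*x*cos(x)/3 + 5*cos(x)/4, which equals f(x).

F(x) = 5*(-4*x*sin(x) + 3*sin(x) - 4*cos(x))/12 + C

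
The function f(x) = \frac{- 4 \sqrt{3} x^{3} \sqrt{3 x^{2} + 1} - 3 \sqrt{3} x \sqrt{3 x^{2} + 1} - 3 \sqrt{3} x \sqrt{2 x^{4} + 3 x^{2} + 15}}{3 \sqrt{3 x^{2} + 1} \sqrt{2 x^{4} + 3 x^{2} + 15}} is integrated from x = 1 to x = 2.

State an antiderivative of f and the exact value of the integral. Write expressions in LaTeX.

Antiderivative: F(x) = - \frac{\sqrt{3} \left(\sqrt{3 x^{2} + 1} + \sqrt{2 x^{4} + 3 x^{2} + 15}\right)}{3}; value = - \frac{\sqrt{177}}{3} - \frac{\sqrt{39}}{3} + \frac{2 \sqrt{3}}{3} + \frac{2 \sqrt{15}}{3}

Differentiate the proposed F(x) back; it has to land on f(x) exactly.
F(x) = - \frac{\sqrt{3} \left(\sqrt{3 x^{2} + 1} + \sqrt{2 x^{4} + 3 x^{2} + 15}\right)}{3} is an antiderivative of f.
Check: d/dx[- \frac{\sqrt{3} \left(\sqrt{3 x^{2} + 1} + \sqrt{2 x^{4} + 3 x^{2} + 15}\right)}{3}] = \frac{- 4 \sqrt{3} x^{3} \sqrt{3 x^{2} + 1} - 3 \sqrt{3} x \sqrt{3 x^{2} + 1} - 3 \sqrt{3} x \sqrt{2 x^{4} + 3 x^{2} + 15}}{3 \sqrt{3 x^{2} + 1} \sqrt{2 x^{4} + 3 x^{2} + 15}} = f(x).
F(2) = - \frac{\sqrt{177}}{3} - \frac{\sqrt{39}}{3}; F(1) = - \frac{2 \sqrt{15}}{3} - \frac{2 \sqrt{3}}{3}.
Integral = F(2) - F(1) = - \frac{\sqrt{177}}{3} - \frac{\sqrt{39}}{3} + \frac{2 \sqrt{3}}{3} + \frac{2 \sqrt{15}}{3}.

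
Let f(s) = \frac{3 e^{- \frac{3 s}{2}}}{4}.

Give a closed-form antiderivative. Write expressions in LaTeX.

An antiderivative is F(s) = - \frac{e^{- \frac{3 s}{2}}}{2}.

Since d/ds undoes antidifferentiation here, F'(s) = f(s) is required of F(s).
Check: d/ds[- \frac{e^{- \frac{3 s}{2}}}{2}] = \frac{3 e^{- \frac{3 s}{2}}}{4} = f(s).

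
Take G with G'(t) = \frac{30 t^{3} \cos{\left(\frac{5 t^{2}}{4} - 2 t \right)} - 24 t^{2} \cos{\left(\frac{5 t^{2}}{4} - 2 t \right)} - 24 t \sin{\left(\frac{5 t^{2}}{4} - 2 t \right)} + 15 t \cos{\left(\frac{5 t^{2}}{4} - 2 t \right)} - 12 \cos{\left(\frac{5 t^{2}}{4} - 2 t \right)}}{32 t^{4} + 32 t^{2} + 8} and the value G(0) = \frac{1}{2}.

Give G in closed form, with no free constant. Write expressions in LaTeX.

G(t) = \frac{4 t^{2} + 3 \sin{\left(\frac{5 t^{2}}{4} - 2 t \right)} + 2}{4 \left(2 t^{2} + 1\right)}

G'(t) has the shape u'v + uv' for u = \frac{3}{2 \left(4 t^{2} + 2\right)} and v = \sin{\left(\frac{5 t^{2}}{4} - 2 t \right)} — it is the derivative of the product u*v.
A general antiderivative is \frac{3 \sin{\left(\frac{5 t^{2}}{4} - 2 t \right)}}{2 \left(4 t^{2} + 2\right)} + C.
The condition gives C = \frac{1}{2} - (0) = \frac{1}{2}.
So G(t) = \frac{4 t^{2} + 3 \sin{\left(\frac{5 t^{2}}{4} - 2 t \right)} + 2}{4 \left(2 t^{2} + 1\right)}.
Check: d/dt[\frac{4 t^{2} + 3 \sin{\left(\frac{5 t^{2}}{4} - 2 t \right)} + 2}{4 \left(2 t^{2} + 1\right)}] = \frac{30 t^{3} \cos{\left(\frac{5 t^{2}}{4} - 2 t \right)} - 24 t^{2} \cos{\left(\frac{5 t^{2}}{4} - 2 t \right)} - 24 t \sin{\left(\frac{5 t^{2}}{4} - 2 t \right)} + 15 t \cos{\left(\frac{5 t^{2}}{4} - 2 t \right)} - 12 \cos{\left(\frac{5 t^{2}}{4} - 2 t \right)}}{32 t^{4} + 32 t^{2} + 8} = G'(t).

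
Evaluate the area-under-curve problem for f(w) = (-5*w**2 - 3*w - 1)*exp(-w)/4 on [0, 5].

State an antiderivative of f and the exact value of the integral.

f has the shape u'v + uv' for u = 5*w**2/4 + 13*w/4 + 7/2 and v = exp(-w) — it is the derivative of the product u*v.
F(w) = (5*w**2 + 13*w + 14)*exp(-w)/4 is an antiderivative of f.
Check: d/dw[(5*w**2 + 13*w + 14)*exp(-w)/4] = (-5*w**2 - 3*w - 1)*exp(-w)/4 = f(w).
F(5) = 51*exp(-5); F(0) = 7/2.
Integral = F(5) - F(0) = -7/2 + 51*exp(-5).

Antiderivative: F(w) = (5*w**2 + 13*w + 14)*exp(-w)/4; value = -7/2 + 51*exp(-5)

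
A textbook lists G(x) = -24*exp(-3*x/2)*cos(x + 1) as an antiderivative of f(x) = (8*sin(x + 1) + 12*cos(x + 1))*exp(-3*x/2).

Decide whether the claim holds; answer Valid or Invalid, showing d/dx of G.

d/dx[G] = (24*sin(x + 1) + 36*cos(x + 1))*exp(-3*x/2)
d/dx[G] - f(x) = (16*sin(x + 1) + 24*cos(x + 1))*exp(-3*x/2) != 0.

Invalid: d/dx[G] - f = (16*sin(x + 1) + 24*cos(x + 1))*exp(-3*x/2), which is not 0.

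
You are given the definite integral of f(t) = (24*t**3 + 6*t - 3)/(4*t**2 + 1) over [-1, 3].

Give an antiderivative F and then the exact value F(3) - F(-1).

Antiderivative: F(t) = 3*(2*t**2 - atan(2*t))/2; value = -3*atan(6)/2 - 3*atan(2)/2 + 24

For F(t) to be correct the identity F'(t) - f(t) = 0 must hold.
F(t) = 3*(2*t**2 - atan(2*t))/2 is an antiderivative of f.
Check: d/dt[3*(2*t**2 - atan(2*t))/2] = (24*t**3 + 6*t - 3)/(4*t**2 + 1) = f(t).
F(3) = 27 - 3*atan(6)/2; F(-1) = 3*atan(2)/2 + 3.
Integral = F(3) - F(-1) = -3*atan(6)/2 - 3*atan(2)/2 + 24.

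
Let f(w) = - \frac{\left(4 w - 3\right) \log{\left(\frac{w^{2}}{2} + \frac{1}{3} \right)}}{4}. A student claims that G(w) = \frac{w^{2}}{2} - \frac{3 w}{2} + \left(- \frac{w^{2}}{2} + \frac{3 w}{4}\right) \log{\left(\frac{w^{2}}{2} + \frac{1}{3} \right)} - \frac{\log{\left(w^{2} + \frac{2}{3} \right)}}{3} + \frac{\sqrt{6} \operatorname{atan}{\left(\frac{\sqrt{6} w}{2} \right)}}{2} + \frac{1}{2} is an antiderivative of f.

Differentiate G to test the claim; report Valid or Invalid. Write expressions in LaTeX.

Valid. The derivative of G reproduces f.

d/dw[G] = - w \log{\left(3 w^{2} + 2 \right)} + w \log{\left(6 \right)} + \frac{3 \log{\left(3 w^{2} + 2 \right)}}{4} - \frac{3 \log{\left(6 \right)}}{4}
This equals f(w) exactly, so the claim holds.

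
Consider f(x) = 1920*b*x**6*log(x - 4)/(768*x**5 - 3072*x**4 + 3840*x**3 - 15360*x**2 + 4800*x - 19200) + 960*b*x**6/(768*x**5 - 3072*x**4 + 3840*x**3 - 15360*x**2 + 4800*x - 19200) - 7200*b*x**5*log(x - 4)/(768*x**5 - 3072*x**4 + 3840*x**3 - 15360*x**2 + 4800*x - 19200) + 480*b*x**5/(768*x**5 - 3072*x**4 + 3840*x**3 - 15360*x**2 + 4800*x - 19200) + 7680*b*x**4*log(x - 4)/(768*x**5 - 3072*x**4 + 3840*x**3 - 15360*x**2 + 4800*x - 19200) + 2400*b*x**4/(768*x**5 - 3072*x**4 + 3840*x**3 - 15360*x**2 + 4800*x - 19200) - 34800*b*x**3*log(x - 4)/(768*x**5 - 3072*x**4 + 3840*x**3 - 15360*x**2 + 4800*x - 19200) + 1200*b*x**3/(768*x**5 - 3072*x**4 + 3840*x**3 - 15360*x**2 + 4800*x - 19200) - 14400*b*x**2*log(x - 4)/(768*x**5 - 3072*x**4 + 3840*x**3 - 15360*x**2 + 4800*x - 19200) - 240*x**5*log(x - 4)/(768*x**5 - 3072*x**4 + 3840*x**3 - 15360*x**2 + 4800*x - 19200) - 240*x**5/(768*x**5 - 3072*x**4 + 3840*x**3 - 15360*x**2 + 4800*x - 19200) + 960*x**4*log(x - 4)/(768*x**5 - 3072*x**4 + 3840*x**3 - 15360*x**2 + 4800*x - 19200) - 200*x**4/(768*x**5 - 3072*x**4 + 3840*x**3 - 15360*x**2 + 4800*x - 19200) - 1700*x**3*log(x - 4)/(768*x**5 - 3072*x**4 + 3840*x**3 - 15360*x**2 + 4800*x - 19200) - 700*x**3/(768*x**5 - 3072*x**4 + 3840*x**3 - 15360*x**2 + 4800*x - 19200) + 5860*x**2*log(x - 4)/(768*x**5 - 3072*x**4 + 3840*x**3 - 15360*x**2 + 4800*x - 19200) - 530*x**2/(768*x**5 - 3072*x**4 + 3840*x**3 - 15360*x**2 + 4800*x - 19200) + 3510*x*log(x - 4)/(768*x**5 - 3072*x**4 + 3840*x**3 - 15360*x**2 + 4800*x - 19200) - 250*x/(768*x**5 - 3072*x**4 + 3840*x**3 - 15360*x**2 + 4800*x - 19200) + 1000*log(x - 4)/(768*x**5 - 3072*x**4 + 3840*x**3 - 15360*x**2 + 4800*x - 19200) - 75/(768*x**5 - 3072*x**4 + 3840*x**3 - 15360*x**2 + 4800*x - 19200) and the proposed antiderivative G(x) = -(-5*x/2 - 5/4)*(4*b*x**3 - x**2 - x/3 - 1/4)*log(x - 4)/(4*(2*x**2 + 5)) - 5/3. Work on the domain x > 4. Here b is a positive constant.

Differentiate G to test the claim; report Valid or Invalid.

Valid - the claim checks out under differentiation.

d/dx[G] = (1920*b*x**6*log(x - 4) + 960*b*x**6 - 7200*b*x**5*log(x - 4) + 480*b*x**5 + 7680*b*x**4*log(x - 4) + 2400*b*x**4 - 34800*b*x**3*log(x - 4) + 1200*b*x**3 - 14400*b*x**2*log(x - 4) - 240*x**5*log(x - 4) - 240*x**5 + 960*x**4*log(x - 4) - 200*x**4 - 1700*x**3*log(x - 4) - 700*x**3 + 5860*x**2*log(x - 4) - 530*x**2 + 3510*x*log(x - 4) - 250*x + 1000*log(x - 4) - 75)/(768*x**5 - 3072*x**4 + 3840*x**3 - 15360*x**2 + 4800*x - 19200)
This equals f(x) exactly, so the claim holds.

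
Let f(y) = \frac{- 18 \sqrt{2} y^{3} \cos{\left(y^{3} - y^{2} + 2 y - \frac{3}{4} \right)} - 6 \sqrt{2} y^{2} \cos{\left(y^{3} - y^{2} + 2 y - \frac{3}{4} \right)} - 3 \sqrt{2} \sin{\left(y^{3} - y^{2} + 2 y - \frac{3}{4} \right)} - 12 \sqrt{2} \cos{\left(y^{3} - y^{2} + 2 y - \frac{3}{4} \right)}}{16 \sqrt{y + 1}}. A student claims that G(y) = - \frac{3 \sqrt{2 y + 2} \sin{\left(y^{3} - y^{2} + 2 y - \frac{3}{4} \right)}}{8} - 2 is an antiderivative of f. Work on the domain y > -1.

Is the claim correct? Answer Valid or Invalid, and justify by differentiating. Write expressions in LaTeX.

d/dy[G] = \frac{- 18 \sqrt{2} y^{3} \cos{\left(y^{3} - y^{2} + 2 y - \frac{3}{4} \right)} - 6 \sqrt{2} y^{2} \cos{\left(y^{3} - y^{2} + 2 y - \frac{3}{4} \right)} - 3 \sqrt{2} \sin{\left(y^{3} - y^{2} + 2 y - \frac{3}{4} \right)} - 12 \sqrt{2} \cos{\left(y^{3} - y^{2} + 2 y - \frac{3}{4} \right)}}{16 \sqrt{y + 1}}
This equals f(y) exactly, so the claim holds.

Valid: G'(y) = f(y).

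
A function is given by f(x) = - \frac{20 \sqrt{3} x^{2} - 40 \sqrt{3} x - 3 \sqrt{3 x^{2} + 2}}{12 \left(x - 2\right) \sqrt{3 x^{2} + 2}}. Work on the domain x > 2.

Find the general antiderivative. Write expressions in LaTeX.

Since d/dx undoes antidifferentiation here, F'(x) = f(x) is required of F(x).
Check: d/dx[- \frac{5 \sqrt{x^{2} + \frac{2}{3}}}{3} + \frac{\log{\left(\frac{x}{2} - 1 \right)}}{4}] = \frac{- 20 \sqrt{3} x^{2} + 40 \sqrt{3} x + 3 \sqrt{3 x^{2} + 2}}{12 x \sqrt{3 x^{2} + 2} - 24 \sqrt{3 x^{2} + 2}}, which equals f(x).

F(x) = - \frac{5 \sqrt{x^{2} + \frac{2}{3}}}{3} + \frac{\log{\left(\frac{x}{2} - 1 \right)}}{4} + C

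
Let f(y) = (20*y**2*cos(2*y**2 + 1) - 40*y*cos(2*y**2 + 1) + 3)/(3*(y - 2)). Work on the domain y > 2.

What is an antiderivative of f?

An antiderivative is F(y) = (3*log(3*y/2 - 3) + 5*sin(2*y**2 + 1))/3.

Since d/dy undoes antidifferentiation here, F'(y) = f(y) is required of F(y).
Check: d/dy[(3*log(3*y/2 - 3) + 5*sin(2*y**2 + 1))/3] = (20*y**2*cos(2*y**2 + 1) - 40*y*cos(2*y**2 + 1) + 3)/(3*y - 6), which equals f(y).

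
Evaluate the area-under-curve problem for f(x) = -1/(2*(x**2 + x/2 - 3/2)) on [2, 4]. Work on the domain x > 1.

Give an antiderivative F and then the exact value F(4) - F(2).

The denominator factors as (x - 1)*(2*x + 3); partial fractions split f into directly integrable pieces: 2/(5*(2*x + 3)) - 1/(5*(x - 1)).
F(x) = -log(x - 1)/5 + log(x + 3/2)/5 is an antiderivative of f.
Check: d/dx[-log(x - 1)/5 + log(x + 3/2)/5] = -1/(2*x**2 + x - 3), which equals f(x).
F(4) = -log(3)/5 + log(11/2)/5; F(2) = log(7/2)/5.
Integral = F(4) - F(2) = -log(7/2)/5 - log(3)/5 + log(11/2)/5.

Antiderivative: F(x) = -log(x - 1)/5 + log(x + 3/2)/5; value = -log(7/2)/5 - log(3)/5 + log(11/2)/5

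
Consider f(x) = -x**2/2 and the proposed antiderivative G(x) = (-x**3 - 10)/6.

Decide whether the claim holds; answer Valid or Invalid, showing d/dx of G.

Valid. The derivative of G reproduces f.

d/dx[G] = -x**2/2
This equals f(x) exactly, so the claim holds.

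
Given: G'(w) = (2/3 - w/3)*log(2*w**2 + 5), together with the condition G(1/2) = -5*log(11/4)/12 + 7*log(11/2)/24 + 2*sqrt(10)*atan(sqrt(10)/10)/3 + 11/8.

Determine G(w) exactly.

The proposed G(w) is checked by its d/dw: the result must match the given G'(w).
A general antiderivative is w**2/6 - 4*w/3 + (-w**2/6 + 2*w/3)*log(2*w**2 + 5) - 5*log(w**2 + 5/2)/12 + 2*sqrt(10)*atan(sqrt(10)*w/5)/3 + C.
The condition gives C = -5*log(11/4)/12 + 7*log(11/2)/24 + 2*sqrt(10)*atan(sqrt(10)/10)/3 + 11/8 - (-5/8 - 5*log(11/4)/12 + 7*log(11/2)/24 + 2*sqrt(10)*atan(sqrt(10)/10)/3) = 2.
So G(w) = (2*w**2 + 2*w*(4 - w)*log(2*w**2 + 5) - 16*w - 5*log(w**2 + 5/2) + 8*sqrt(10)*atan(sqrt(10)*w/5) + 24)/12.
Check: d/dw[(2*w**2 + 2*w*(4 - w)*log(2*w**2 + 5) - 16*w - 5*log(w**2 + 5/2) + 8*sqrt(10)*atan(sqrt(10)*w/5) + 24)/12] = -w*log(2*w**2 + 5)/3 + 2*log(2*w**2 + 5)/3, which equals G'(w).

G(w) = (2*w**2 + 2*w*(4 - w)*log(2*w**2 + 5) - 16*w - 5*log(w**2 + 5/2) + 8*sqrt(10)*atan(sqrt(10)*w/5) + 24)/12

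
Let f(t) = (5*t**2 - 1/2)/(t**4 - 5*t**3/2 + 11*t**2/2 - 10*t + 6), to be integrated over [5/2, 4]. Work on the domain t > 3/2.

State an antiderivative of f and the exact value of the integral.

Antiderivative: F(t) = 86*log(t - 3/2)/25 - 9*log(t - 1)/5 - 41*log(t**2 + 4)/50 + 41*atan(t/2)/50; value = -41*log(20)/50 - 9*log(3)/5 - 41*atan(5/4)/50 + 9*log(3/2)/5 + 41*atan(2)/50 + 41*log(41/4)/50 + 86*log(5/2)/25

The denominator factors as (t - 1)*(2*t - 3)*(t**2 + 4); partial fractions split f into directly integrable pieces: -41*(t - 1)/(25*(t**2 + 4)) + 172/(25*(2*t - 3)) - 9/(5*(t - 1)).
F(t) = 86*log(t - 3/2)/25 - 9*log(t - 1)/5 - 41*log(t**2 + 4)/50 + 41*atan(t/2)/50 is an antiderivative of f.
Check: d/dt[86*log(t - 3/2)/25 - 9*log(t - 1)/5 - 41*log(t**2 + 4)/50 + 41*atan(t/2)/50] = (10*t**2 - 1)/(2*t**4 - 5*t**3 + 11*t**2 - 20*t + 12), which equals f(t).
F(4) = -41*log(20)/50 - 9*log(3)/5 + 41*atan(2)/50 + 86*log(5/2)/25; F(5/2) = -41*log(41/4)/50 - 9*log(3/2)/5 + 41*atan(5/4)/50.
Integral = F(4) - F(5/2) = -41*log(20)/50 - 9*log(3)/5 - 41*atan(5/4)/50 + 9*log(3/2)/5 + 41*atan(2)/50 + 41*log(41/4)/50 + 86*log(5/2)/25.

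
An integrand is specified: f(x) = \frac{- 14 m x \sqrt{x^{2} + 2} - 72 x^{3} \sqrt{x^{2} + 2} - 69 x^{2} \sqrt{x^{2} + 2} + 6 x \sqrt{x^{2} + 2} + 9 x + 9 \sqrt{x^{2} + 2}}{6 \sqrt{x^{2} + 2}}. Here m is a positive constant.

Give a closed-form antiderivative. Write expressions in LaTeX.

An antiderivative is F(x) = - \frac{7 m x^{2}}{6} - 3 x^{4} - \frac{23 x^{3}}{6} + \frac{x^{2}}{2} + \frac{3 x}{2} + \frac{3 \sqrt{x^{2} + 2}}{2}.

Any candidate F(x) must reproduce f(x) exactly when differentiated.
Check: d/dx[- \frac{7 m x^{2}}{6} - 3 x^{4} - \frac{23 x^{3}}{6} + \frac{x^{2}}{2} + \frac{3 x}{2} + \frac{3 \sqrt{x^{2} + 2}}{2}] = \frac{- 14 m x \sqrt{x^{2} + 2} - 72 x^{3} \sqrt{x^{2} + 2} - 69 x^{2} \sqrt{x^{2} + 2} + 6 x \sqrt{x^{2} + 2} + 9 x + 9 \sqrt{x^{2} + 2}}{6 \sqrt{x^{2} + 2}} = f(x).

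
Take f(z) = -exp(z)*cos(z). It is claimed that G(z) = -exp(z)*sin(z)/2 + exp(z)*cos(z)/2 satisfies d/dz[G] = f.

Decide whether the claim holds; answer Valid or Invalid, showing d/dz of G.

Invalid: d/dz[G] - f = -exp(z)*sin(z) + exp(z)*cos(z), which is not 0.

d/dz[G] = -exp(z)*sin(z)
d/dz[G] - f(z) = -exp(z)*sin(z) + exp(z)*cos(z) != 0.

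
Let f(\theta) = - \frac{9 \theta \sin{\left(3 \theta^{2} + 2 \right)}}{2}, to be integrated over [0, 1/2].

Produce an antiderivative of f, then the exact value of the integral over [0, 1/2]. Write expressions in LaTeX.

Antiderivative: F(\theta) = \frac{3 \cos{\left(3 \theta^{2} + 2 \right)}}{4}; value = \frac{3 \cos{\left(\frac{11}{4} \right)}}{4} - \frac{3 \cos{\left(2 \right)}}{4}

The substitution u = 3 \theta^{2} + 2 works: f is exactly (dF/du)*(du/d\theta) for that inner function.
F(\theta) = \frac{3 \cos{\left(3 \theta^{2} + 2 \right)}}{4} is an antiderivative of f.
Check: d/d\theta[\frac{3 \cos{\left(3 \theta^{2} + 2 \right)}}{4}] = - \frac{9 \theta \sin{\left(3 \theta^{2} + 2 \right)}}{2} = f(\theta).
F(1/2) = \frac{3 \cos{\left(\frac{11}{4} \right)}}{4}; F(0) = \frac{3 \cos{\left(2 \right)}}{4}.
Integral = F(1/2) - F(0) = \frac{3 \cos{\left(\frac{11}{4} \right)}}{4} - \frac{3 \cos{\left(2 \right)}}{4}.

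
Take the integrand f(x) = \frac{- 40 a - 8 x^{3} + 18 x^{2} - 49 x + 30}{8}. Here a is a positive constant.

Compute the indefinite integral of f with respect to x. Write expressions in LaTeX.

A first test for any F(x): its x-derivative must equal f(x) identically.
Check: d/dx[- 5 a x - \frac{\left(x^{2} - \frac{3 x}{2} + 5\right)^{2}}{4}] = - 5 a - x^{3} + \frac{9 x^{2}}{4} - \frac{49 x}{8} + \frac{15}{4}, which equals f(x).

F(x) = - 5 a x - \frac{\left(x^{2} - \frac{3 x}{2} + 5\right)^{2}}{4} + C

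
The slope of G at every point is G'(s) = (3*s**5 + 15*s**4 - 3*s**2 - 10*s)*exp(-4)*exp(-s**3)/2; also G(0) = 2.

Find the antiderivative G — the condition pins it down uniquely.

G(s) = -(s**3*exp(-4)*exp(-s**3) + 5*s**2*exp(-4)*exp(-s**3) - 4)/2

Recognize the product-rule pattern: G'(s) = u'v + uv' with u = -s**3/2 - 5*s**2/2, v = exp(-s**3 - 4), so integration by parts undoes it.
A general antiderivative is (-s**3 - 5*s**2)*exp(-s**3 - 4)/2 + C.
The condition gives C = 2 - (0) = 2.
So G(s) = -(s**3*exp(-4)*exp(-s**3) + 5*s**2*exp(-4)*exp(-s**3) - 4)/2.
Check: d/ds[-(s**3*exp(-4)*exp(-s**3) + 5*s**2*exp(-4)*exp(-s**3) - 4)/2] = (3*s**5 + 15*s**4 - 3*s**2 - 10*s)*exp(-4)*exp(-s**3)/2 = G'(s).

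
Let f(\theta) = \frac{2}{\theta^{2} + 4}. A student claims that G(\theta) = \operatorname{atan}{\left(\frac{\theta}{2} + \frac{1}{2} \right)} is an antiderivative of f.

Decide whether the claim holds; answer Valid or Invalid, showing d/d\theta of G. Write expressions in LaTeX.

Invalid: d/d\theta[G] - f = \frac{- 4 \theta - 2}{\theta^{4} + 2 \theta^{3} + 9 \theta^{2} + 8 \theta + 20}, which is not 0.

d/d\theta[G] = \frac{2}{\theta^{2} + 2 \theta + 5}
d/d\theta[G] - f(\theta) = \frac{- 4 \theta - 2}{\theta^{4} + 2 \theta^{3} + 9 \theta^{2} + 8 \theta + 20} != 0.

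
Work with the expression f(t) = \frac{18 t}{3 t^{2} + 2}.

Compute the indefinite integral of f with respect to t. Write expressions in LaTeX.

F(t) = 3 \log{\left(3 t^{2} + 2 \right)} + C

f matches the chain-rule pattern g'(h)*h' with inner function h(t) = 3 t^{2} + 2; substituting u = h(t) collapses the integral.
Check: d/dt[3 \log{\left(3 t^{2} + 2 \right)}] = \frac{18 t}{3 t^{2} + 2} = f(t).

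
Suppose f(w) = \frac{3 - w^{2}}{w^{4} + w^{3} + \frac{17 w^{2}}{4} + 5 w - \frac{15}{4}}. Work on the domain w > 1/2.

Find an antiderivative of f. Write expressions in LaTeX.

Factor the denominator (\left(2 w - 1\right) \left(2 w + 3\right) \left(w^{2} + 5\right)) and decompose: f = - \frac{32 \left(4 w + 23\right)}{609 \left(w^{2} + 5\right)} - \frac{3}{29 \left(2 w + 3\right)} + \frac{11}{21 \left(2 w - 1\right)}; each piece integrates to a log, atan, or power term.
Check: d/dw[\frac{1595 \log{\left(w - \frac{1}{2} \right)} - 315 \log{\left(w + \frac{3}{2} \right)} - 640 \log{\left(w^{2} + 5 \right)} - 1472 \sqrt{5} \operatorname{atan}{\left(\frac{\sqrt{5} w}{5} \right)}}{6090}] = \frac{12 - 4 w^{2}}{4 w^{4} + 4 w^{3} + 17 w^{2} + 20 w - 15}, which equals f(w).

An antiderivative is F(w) = \frac{1595 \log{\left(w - \frac{1}{2} \right)} - 315 \log{\left(w + \frac{3}{2} \right)} - 640 \log{\left(w^{2} + 5 \right)} - 1472 \sqrt{5} \operatorname{atan}{\left(\frac{\sqrt{5} w}{5} \right)}}{6090}.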